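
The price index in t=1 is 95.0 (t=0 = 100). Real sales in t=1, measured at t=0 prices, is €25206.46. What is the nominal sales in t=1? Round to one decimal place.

Nominal = Real × (Index/100) = 25206.46 × (95.0/100)
        = 25206.46 × 0.950 = 23946.1370

23946.1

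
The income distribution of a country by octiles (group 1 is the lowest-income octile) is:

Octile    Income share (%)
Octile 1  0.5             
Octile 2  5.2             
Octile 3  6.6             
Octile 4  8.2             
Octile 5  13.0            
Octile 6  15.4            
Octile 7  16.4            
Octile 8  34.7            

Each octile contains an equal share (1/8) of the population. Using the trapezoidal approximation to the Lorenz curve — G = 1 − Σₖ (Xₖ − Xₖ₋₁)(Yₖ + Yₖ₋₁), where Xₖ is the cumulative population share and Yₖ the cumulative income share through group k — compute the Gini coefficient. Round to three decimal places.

Cumulative income shares Yₖ: 0.0050, 0.0570, 0.1230, 0.2050, 0.3350, 0.4890, 0.6530, 1.0000
Σ (Xₖ−Xₖ₋₁)(Yₖ+Yₖ₋₁) = (1/8)(0.0050+0.0000) + (1/8)(0.0570+0.0050) + (1/8)(0.1230+0.0570) + (1/8)(0.2050+0.1230) + (1/8)(0.3350+0.2050) + (1/8)(0.4890+0.3350) + (1/8)(0.6530+0.4890) + (1/8)(1.0000+0.6530)
  = 0.0006 + 0.0077 + 0.0225 + 0.0410 + 0.0675 + 0.1030 + 0.1427 + 0.2066 = 0.5917
G = 1 − 0.5917 = 0.4083

0.408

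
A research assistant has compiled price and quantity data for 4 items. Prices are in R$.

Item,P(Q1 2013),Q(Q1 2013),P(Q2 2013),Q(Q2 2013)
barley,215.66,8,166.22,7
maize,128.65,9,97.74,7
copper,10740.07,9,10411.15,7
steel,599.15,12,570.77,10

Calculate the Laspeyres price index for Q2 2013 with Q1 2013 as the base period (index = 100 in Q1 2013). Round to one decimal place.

96.3

Laspeyres price index uses base-period quantities as weights.
ΣP(Q2 2013)·Q(Q1 2013) = 166.22×8 + 97.74×9 + 10411.15×9 + 570.77×12 = 1329.76 + 879.66 + 93700.35 + 6849.24 = 102759.01
ΣP(Q1 2013)·Q(Q1 2013) = 215.66×8 + 128.65×9 + 10740.07×9 + 599.15×12 = 1725.28 + 1157.85 + 96660.63 + 7189.8 = 106733.56
Index = 102759.01 / 106733.56 × 100 = 96.2762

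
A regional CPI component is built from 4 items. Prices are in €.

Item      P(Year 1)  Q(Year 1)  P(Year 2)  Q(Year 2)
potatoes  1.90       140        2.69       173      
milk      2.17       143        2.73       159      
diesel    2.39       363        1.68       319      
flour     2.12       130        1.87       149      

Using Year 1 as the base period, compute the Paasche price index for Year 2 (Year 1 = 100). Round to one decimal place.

Paasche price index uses current-period quantities as weights.
ΣP(Year 2)·Q(Year 2) = 2.69×173 + 2.73×159 + 1.68×319 + 1.87×149 = 465.37 + 434.07 + 535.92 + 278.63 = 1713.99
ΣP(Year 1)·Q(Year 2) = 1.90×173 + 2.17×159 + 2.39×319 + 2.12×149 = 328.7 + 345.03 + 762.41 + 315.88 = 1752.02
Index = 1713.99 / 1752.02 × 100 = 97.8294

97.8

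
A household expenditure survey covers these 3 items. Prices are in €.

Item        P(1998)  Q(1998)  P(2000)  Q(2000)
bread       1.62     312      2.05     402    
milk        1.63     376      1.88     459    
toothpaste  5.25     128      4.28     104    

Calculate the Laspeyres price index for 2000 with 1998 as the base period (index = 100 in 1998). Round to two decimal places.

Laspeyres price index uses base-period quantities as weights.
ΣP(2000)·Q(1998) = 2.05×312 + 1.88×376 + 4.28×128 = 639.6 + 706.88 + 547.84 = 1894.32
ΣP(1998)·Q(1998) = 1.62×312 + 1.63×376 + 5.25×128 = 505.44 + 612.88 + 672 = 1790.32
Index = 1894.32 / 1790.32 × 100 = 105.8090

105.81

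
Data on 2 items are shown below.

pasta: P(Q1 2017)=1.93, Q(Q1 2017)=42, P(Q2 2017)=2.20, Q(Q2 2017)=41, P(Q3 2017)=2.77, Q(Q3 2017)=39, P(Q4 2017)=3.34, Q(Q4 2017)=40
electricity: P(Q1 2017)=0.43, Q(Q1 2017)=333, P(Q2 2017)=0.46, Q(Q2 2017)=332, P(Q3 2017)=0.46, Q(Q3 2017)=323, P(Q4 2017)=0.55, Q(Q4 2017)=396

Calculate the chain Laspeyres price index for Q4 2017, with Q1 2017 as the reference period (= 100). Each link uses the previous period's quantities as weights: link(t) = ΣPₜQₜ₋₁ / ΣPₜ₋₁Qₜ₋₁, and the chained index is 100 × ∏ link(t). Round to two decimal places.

144.05

Link Q1 2017→Q2 2017:
ΣP(Q2 2017)Q(Q1 2017) = 2.20×42 + 0.46×333 = 92.4 + 153.18 = 245.58
ΣP(Q1 2017)Q(Q1 2017) = 1.93×42 + 0.43×333 = 81.06 + 143.19 = 224.25
link = 245.58/224.25 = 1.095117
Link Q2 2017→Q3 2017:
ΣP(Q3 2017)Q(Q2 2017) = 2.77×41 + 0.46×332 = 113.57 + 152.72 = 266.29
ΣP(Q2 2017)Q(Q2 2017) = 2.20×41 + 0.46×332 = 90.2 + 152.72 = 242.92
link = 266.29/242.92 = 1.096205
Link Q3 2017→Q4 2017:
ΣP(Q4 2017)Q(Q3 2017) = 3.34×39 + 0.55×323 = 130.26 + 177.65 = 307.91
ΣP(Q3 2017)Q(Q3 2017) = 2.77×39 + 0.46×323 = 108.03 + 148.58 = 256.61
link = 307.91/256.61 = 1.199914
Chained index = 100 × 1.095117 × 1.096205 × 1.199914 = 144.0464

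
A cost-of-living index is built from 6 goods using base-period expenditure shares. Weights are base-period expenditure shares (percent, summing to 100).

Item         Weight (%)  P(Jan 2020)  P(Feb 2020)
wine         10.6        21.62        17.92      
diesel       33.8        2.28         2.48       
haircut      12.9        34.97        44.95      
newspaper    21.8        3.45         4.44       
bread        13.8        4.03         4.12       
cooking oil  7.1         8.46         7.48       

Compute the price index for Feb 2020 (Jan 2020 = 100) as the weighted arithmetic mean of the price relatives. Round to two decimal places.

wine: 10.6 × (17.92/21.62) = 10.6 × 0.828862 = 8.7859
diesel: 33.8 × (2.48/2.28) = 33.8 × 1.087719 = 36.7649
haircut: 12.9 × (44.95/34.97) = 12.9 × 1.285387 = 16.5815
newspaper: 21.8 × (4.44/3.45) = 21.8 × 1.286957 = 28.0557
bread: 13.8 × (4.12/4.03) = 13.8 × 1.022333 = 14.1082
cooking oil: 7.1 × (7.48/8.46) = 7.1 × 0.884161 = 6.2775
Index = Σ wᵢ·(p₁ᵢ/p₀ᵢ) = 8.7859 + 36.7649 + 16.5815 + 28.0557 + 14.1082 + 6.2775 = 110.5737

110.57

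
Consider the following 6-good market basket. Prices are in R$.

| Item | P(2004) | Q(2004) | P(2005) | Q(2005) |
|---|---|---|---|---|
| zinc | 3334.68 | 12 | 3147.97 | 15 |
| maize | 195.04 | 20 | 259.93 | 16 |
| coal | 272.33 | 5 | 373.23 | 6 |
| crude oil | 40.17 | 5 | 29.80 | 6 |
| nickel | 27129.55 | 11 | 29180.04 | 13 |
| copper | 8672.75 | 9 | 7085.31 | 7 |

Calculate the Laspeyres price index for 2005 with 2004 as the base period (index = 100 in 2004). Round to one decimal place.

101.8

Laspeyres price index uses base-period quantities as weights.
ΣP(2005)·Q(2004) = 3147.97×12 + 259.93×20 + 373.23×5 + 29.80×5 + 29180.04×11 + 7085.31×9 = 37775.64 + 5198.6 + 1866.15 + 149 + 320980.44 + 63767.79 = 429737.62
ΣP(2004)·Q(2004) = 3334.68×12 + 195.04×20 + 272.33×5 + 40.17×5 + 27129.55×11 + 8672.75×9 = 40016.16 + 3900.8 + 1361.65 + 200.85 + 298425.05 + 78054.75 = 421959.26
Index = 429737.62 / 421959.26 × 100 = 101.8434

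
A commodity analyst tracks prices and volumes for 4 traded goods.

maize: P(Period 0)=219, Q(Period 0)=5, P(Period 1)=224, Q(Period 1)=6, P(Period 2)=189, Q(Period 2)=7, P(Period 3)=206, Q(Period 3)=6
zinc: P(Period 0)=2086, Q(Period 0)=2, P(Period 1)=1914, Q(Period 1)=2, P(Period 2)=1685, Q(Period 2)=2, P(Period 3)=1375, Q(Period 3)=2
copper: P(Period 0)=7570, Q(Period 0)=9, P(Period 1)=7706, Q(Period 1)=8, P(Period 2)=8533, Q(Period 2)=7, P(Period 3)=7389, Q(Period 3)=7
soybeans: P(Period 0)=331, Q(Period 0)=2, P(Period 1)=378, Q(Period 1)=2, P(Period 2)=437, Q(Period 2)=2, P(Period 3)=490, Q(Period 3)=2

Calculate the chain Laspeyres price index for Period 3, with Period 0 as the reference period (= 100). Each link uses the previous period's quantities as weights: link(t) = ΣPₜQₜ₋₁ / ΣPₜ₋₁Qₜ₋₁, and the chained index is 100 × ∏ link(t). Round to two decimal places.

Link Period 0→Period 1:
ΣP(Period 1)Q(Period 0) = 224×5 + 1914×2 + 7706×9 + 378×2 = 1120 + 3828 + 69354 + 756 = 75058
ΣP(Period 0)Q(Period 0) = 219×5 + 2086×2 + 7570×9 + 331×2 = 1095 + 4172 + 68130 + 662 = 74059
link = 75058/74059 = 1.013489
Link Period 1→Period 2:
ΣP(Period 2)Q(Period 1) = 189×6 + 1685×2 + 8533×8 + 437×2 = 1134 + 3370 + 68264 + 874 = 73642
ΣP(Period 1)Q(Period 1) = 224×6 + 1914×2 + 7706×8 + 378×2 = 1344 + 3828 + 61648 + 756 = 67576
link = 73642/67576 = 1.089766
Link Period 2→Period 3:
ΣP(Period 3)Q(Period 2) = 206×7 + 1375×2 + 7389×7 + 490×2 = 1442 + 2750 + 51723 + 980 = 56895
ΣP(Period 2)Q(Period 2) = 189×7 + 1685×2 + 8533×7 + 437×2 = 1323 + 3370 + 59731 + 874 = 65298
link = 56895/65298 = 0.871313
Chained index = 100 × 1.013489 × 1.089766 × 0.871313 = 96.2335

96.23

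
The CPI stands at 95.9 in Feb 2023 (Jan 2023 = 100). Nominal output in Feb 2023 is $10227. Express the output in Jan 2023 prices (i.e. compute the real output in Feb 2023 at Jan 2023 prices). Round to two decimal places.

10664.23

Real = Nominal ÷ (Index/100) = 10227 ÷ (95.9/100)
     = 10227 ÷ 0.959 = 10664.2336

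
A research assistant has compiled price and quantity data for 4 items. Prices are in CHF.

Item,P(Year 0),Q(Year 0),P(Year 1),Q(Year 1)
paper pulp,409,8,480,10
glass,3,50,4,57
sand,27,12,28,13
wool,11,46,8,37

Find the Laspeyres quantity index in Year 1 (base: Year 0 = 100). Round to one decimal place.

Laspeyres quantity index uses base-period prices as weights.
ΣP(Year 0)·Q(Year 1) = 409×10 + 3×57 + 27×13 + 11×37 = 4090 + 171 + 351 + 407 = 5019
ΣP(Year 0)·Q(Year 0) = 409×8 + 3×50 + 27×12 + 11×46 = 3272 + 150 + 324 + 506 = 4252
Index = 5019 / 4252 × 100 = 118.0386

118.0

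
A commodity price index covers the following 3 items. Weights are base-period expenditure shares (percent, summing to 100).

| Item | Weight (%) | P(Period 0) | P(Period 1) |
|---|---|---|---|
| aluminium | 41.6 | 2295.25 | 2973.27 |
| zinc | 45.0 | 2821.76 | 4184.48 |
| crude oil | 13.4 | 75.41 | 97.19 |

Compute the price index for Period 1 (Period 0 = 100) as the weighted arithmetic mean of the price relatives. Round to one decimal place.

137.9

aluminium: 41.6 × (2973.27/2295.25) = 41.6 × 1.295401 = 53.8887
zinc: 45.0 × (4184.48/2821.76) = 45.0 × 1.482933 = 66.7320
crude oil: 13.4 × (97.19/75.41) = 13.4 × 1.288821 = 17.2702
Index = Σ wᵢ·(p₁ᵢ/p₀ᵢ) = 53.8887 + 66.7320 + 17.2702 = 137.8909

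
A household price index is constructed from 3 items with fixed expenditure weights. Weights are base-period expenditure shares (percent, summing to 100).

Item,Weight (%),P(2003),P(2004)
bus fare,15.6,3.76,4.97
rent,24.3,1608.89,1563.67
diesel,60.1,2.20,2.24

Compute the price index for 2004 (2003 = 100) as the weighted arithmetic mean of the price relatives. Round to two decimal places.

105.43

bus fare: 15.6 × (4.97/3.76) = 15.6 × 1.321809 = 20.6202
rent: 24.3 × (1563.67/1608.89) = 24.3 × 0.971894 = 23.6170
diesel: 60.1 × (2.24/2.20) = 60.1 × 1.018182 = 61.1927
Index = Σ wᵢ·(p₁ᵢ/p₀ᵢ) = 20.6202 + 23.6170 + 61.1927 = 105.4300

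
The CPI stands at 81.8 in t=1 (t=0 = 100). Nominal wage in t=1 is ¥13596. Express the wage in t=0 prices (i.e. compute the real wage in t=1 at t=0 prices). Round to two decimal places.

Real = Nominal ÷ (Index/100) = 13596 ÷ (81.8/100)
     = 13596 ÷ 0.818 = 16621.0269

16621.03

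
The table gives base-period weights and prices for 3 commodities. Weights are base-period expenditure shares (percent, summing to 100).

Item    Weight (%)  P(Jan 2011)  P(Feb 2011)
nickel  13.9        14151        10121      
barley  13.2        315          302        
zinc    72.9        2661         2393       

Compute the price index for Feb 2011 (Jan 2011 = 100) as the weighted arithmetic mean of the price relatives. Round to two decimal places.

nickel: 13.9 × (10121/14151) = 13.9 × 0.715214 = 9.9415
barley: 13.2 × (302/315) = 13.2 × 0.958730 = 12.6552
zinc: 72.9 × (2393/2661) = 72.9 × 0.899286 = 65.5579
Index = Σ wᵢ·(p₁ᵢ/p₀ᵢ) = 9.9415 + 12.6552 + 65.5579 = 88.1547

88.15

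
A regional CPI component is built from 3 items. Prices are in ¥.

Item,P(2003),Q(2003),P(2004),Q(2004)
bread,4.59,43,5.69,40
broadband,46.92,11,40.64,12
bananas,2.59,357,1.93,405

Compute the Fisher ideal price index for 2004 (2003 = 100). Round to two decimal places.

Laspeyres component (base-period weights):
ΣP(2004)Q(2003) = 5.69×43 + 40.64×11 + 1.93×357 = 244.67 + 447.04 + 689.01 = 1380.72
ΣP(2003)Q(2003) = 4.59×43 + 46.92×11 + 2.59×357 = 197.37 + 516.12 + 924.63 = 1638.12
L = 1380.72 / 1638.12 × 100 = 84.2869
Paasche component (current-period weights):
ΣP(2004)Q(2004) = 5.69×40 + 40.64×12 + 1.93×405 = 227.6 + 487.68 + 781.65 = 1496.93
ΣP(2003)Q(2004) = 4.59×40 + 46.92×12 + 2.59×405 = 183.6 + 563.04 + 1048.95 = 1795.59
P = 1496.93 / 1795.59 × 100 = 83.3670
Fisher = √(L × P) = √(84.2869 × 83.3670) = 83.8257

83.83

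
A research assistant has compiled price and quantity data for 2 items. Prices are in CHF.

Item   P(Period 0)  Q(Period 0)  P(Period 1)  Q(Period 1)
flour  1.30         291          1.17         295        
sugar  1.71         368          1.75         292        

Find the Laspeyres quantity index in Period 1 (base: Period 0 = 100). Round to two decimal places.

Laspeyres quantity index uses base-period prices as weights.
ΣP(Period 0)·Q(Period 1) = 1.30×295 + 1.71×292 = 383.5 + 499.32 = 882.82
ΣP(Period 0)·Q(Period 0) = 1.30×291 + 1.71×368 = 378.3 + 629.28 = 1007.58
Index = 882.82 / 1007.58 × 100 = 87.6179

87.62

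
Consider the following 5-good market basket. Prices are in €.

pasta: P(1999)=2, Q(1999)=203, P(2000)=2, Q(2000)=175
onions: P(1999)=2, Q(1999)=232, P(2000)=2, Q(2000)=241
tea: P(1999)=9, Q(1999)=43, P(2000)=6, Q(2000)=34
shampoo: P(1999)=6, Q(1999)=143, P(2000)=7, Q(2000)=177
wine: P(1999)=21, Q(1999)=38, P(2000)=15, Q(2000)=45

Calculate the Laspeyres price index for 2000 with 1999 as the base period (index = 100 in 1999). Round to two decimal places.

92.65

Laspeyres price index uses base-period quantities as weights.
ΣP(2000)·Q(1999) = 2×203 + 2×232 + 6×43 + 7×143 + 15×38 = 406 + 464 + 258 + 1001 + 570 = 2699
ΣP(1999)·Q(1999) = 2×203 + 2×232 + 9×43 + 6×143 + 21×38 = 406 + 464 + 387 + 858 + 798 = 2913
Index = 2699 / 2913 × 100 = 92.6536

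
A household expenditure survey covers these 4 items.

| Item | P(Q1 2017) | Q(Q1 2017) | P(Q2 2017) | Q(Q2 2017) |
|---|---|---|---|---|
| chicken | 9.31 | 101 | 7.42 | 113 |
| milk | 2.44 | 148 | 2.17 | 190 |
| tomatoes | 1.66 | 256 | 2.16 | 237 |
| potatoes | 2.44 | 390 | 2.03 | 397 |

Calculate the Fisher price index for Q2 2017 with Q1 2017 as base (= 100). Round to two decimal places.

89.72

Laspeyres component (base-period weights):
ΣP(Q2 2017)Q(Q1 2017) = 7.42×101 + 2.17×148 + 2.16×256 + 2.03×390 = 749.42 + 321.16 + 552.96 + 791.7 = 2415.24
ΣP(Q1 2017)Q(Q1 2017) = 9.31×101 + 2.44×148 + 1.66×256 + 2.44×390 = 940.31 + 361.12 + 424.96 + 951.6 = 2677.99
L = 2415.24 / 2677.99 × 100 = 90.1885
Paasche component (current-period weights):
ΣP(Q2 2017)Q(Q2 2017) = 7.42×113 + 2.17×190 + 2.16×237 + 2.03×397 = 838.46 + 412.3 + 511.92 + 805.91 = 2568.59
ΣP(Q1 2017)Q(Q2 2017) = 9.31×113 + 2.44×190 + 1.66×237 + 2.44×397 = 1052.03 + 463.6 + 393.42 + 968.68 = 2877.73
P = 2568.59 / 2877.73 × 100 = 89.2575
Fisher = √(L × P) = √(90.1885 × 89.2575) = 89.7218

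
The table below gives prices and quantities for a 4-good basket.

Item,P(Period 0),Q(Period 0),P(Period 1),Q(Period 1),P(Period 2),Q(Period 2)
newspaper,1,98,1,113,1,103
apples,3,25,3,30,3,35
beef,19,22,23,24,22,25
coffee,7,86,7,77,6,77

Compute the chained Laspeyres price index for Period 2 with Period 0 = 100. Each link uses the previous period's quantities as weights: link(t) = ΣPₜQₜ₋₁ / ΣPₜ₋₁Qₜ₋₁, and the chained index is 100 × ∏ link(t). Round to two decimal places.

Link Period 0→Period 1:
ΣP(Period 1)Q(Period 0) = 1×98 + 3×25 + 23×22 + 7×86 = 98 + 75 + 506 + 602 = 1281
ΣP(Period 0)Q(Period 0) = 1×98 + 3×25 + 19×22 + 7×86 = 98 + 75 + 418 + 602 = 1193
link = 1281/1193 = 1.073764
Link Period 1→Period 2:
ΣP(Period 2)Q(Period 1) = 1×113 + 3×30 + 22×24 + 6×77 = 113 + 90 + 528 + 462 = 1193
ΣP(Period 1)Q(Period 1) = 1×113 + 3×30 + 23×24 + 7×77 = 113 + 90 + 552 + 539 = 1294
link = 1193/1294 = 0.921947
Chained index = 100 × 1.073764 × 0.921947 = 98.9954

99.00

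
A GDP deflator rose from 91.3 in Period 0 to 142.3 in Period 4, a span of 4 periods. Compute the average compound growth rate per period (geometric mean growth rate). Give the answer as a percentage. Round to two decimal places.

Growth factor = (142.3/91.3)^(1/4) = (1.558598)^(1/4) = 1.117335
Growth rate = 1.117335 − 1 = 0.117335 = 11.7335%

11.73%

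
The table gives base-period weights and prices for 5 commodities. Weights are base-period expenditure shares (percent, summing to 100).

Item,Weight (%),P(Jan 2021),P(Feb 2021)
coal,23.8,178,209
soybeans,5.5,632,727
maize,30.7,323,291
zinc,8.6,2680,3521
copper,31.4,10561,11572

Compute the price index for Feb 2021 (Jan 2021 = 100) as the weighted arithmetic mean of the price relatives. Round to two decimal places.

coal: 23.8 × (209/178) = 23.8 × 1.174157 = 27.9449
soybeans: 5.5 × (727/632) = 5.5 × 1.150316 = 6.3267
maize: 30.7 × (291/323) = 30.7 × 0.900929 = 27.6585
zinc: 8.6 × (3521/2680) = 8.6 × 1.313806 = 11.2987
copper: 31.4 × (11572/10561) = 31.4 × 1.095730 = 34.4059
Index = Σ wᵢ·(p₁ᵢ/p₀ᵢ) = 27.9449 + 6.3267 + 27.6585 + 11.2987 + 34.4059 = 107.6348

107.63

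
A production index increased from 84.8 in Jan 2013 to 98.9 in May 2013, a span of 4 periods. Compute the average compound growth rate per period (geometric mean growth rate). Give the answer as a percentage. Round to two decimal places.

3.92%

Growth factor = (98.9/84.8)^(1/4) = (1.166274)^(1/4) = 1.039202
Growth rate = 1.039202 − 1 = 0.039202 = 3.9202%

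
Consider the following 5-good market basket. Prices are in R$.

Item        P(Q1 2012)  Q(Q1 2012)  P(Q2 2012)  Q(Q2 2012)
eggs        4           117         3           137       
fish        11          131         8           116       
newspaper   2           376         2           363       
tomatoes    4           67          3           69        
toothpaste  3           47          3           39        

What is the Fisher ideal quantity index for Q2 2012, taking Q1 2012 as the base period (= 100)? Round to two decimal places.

95.85

Laspeyres component (base-period weights):
ΣP(Q1 2012)Q(Q2 2012) = 4×137 + 11×116 + 2×363 + 4×69 + 3×39 = 548 + 1276 + 726 + 276 + 117 = 2943
ΣP(Q1 2012)Q(Q1 2012) = 4×117 + 11×131 + 2×376 + 4×67 + 3×47 = 468 + 1441 + 752 + 268 + 141 = 3070
L = 2943 / 3070 × 100 = 95.8632
Paasche component (current-period weights):
ΣP(Q2 2012)Q(Q2 2012) = 3×137 + 8×116 + 2×363 + 3×69 + 3×39 = 411 + 928 + 726 + 207 + 117 = 2389
ΣP(Q2 2012)Q(Q1 2012) = 3×117 + 8×131 + 2×376 + 3×67 + 3×47 = 351 + 1048 + 752 + 201 + 141 = 2493
P = 2389 / 2493 × 100 = 95.8283
Fisher = √(L × P) = √(95.8632 × 95.8283) = 95.8458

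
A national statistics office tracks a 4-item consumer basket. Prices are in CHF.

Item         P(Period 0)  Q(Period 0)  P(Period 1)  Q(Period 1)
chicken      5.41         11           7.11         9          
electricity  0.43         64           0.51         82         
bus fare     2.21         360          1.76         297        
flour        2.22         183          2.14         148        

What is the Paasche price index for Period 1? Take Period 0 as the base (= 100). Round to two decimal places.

88.43

Paasche price index uses current-period quantities as weights.
ΣP(Period 1)·Q(Period 1) = 7.11×9 + 0.51×82 + 1.76×297 + 2.14×148 = 63.99 + 41.82 + 522.72 + 316.72 = 945.25
ΣP(Period 0)·Q(Period 1) = 5.41×9 + 0.43×82 + 2.21×297 + 2.22×148 = 48.69 + 35.26 + 656.37 + 328.56 = 1068.88
Index = 945.25 / 1068.88 × 100 = 88.4337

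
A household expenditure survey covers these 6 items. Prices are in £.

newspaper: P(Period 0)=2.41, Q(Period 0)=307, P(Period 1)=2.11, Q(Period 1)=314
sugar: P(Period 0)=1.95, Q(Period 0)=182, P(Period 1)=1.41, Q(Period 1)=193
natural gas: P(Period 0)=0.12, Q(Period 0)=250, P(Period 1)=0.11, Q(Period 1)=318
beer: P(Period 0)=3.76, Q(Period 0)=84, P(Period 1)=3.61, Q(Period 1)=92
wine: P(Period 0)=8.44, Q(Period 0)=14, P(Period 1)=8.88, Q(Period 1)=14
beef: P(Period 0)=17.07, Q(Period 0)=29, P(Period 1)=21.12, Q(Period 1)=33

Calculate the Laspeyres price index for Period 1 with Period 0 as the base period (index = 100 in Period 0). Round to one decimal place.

96.0

Laspeyres price index uses base-period quantities as weights.
ΣP(Period 1)·Q(Period 0) = 2.11×307 + 1.41×182 + 0.11×250 + 3.61×84 + 8.88×14 + 21.12×29 = 647.77 + 256.62 + 27.5 + 303.24 + 124.32 + 612.48 = 1971.93
ΣP(Period 0)·Q(Period 0) = 2.41×307 + 1.95×182 + 0.12×250 + 3.76×84 + 8.44×14 + 17.07×29 = 739.87 + 354.9 + 30 + 315.84 + 118.16 + 495.03 = 2053.8
Index = 1971.93 / 2053.8 × 100 = 96.0137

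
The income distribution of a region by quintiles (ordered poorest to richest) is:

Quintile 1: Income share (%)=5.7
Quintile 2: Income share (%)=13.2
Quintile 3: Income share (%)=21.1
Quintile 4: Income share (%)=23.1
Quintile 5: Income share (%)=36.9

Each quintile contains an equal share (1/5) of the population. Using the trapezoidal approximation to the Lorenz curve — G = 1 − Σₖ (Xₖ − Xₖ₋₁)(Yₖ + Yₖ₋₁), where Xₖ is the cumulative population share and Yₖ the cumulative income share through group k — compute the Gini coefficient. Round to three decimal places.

Cumulative income shares Yₖ: 0.0570, 0.1890, 0.4000, 0.6310, 1.0000
Σ (Xₖ−Xₖ₋₁)(Yₖ+Yₖ₋₁) = (1/5)(0.0570+0.0000) + (1/5)(0.1890+0.0570) + (1/5)(0.4000+0.1890) + (1/5)(0.6310+0.4000) + (1/5)(1.0000+0.6310)
  = 0.0114 + 0.0492 + 0.1178 + 0.2062 + 0.3262 = 0.7108
G = 1 − 0.7108 = 0.2892

0.289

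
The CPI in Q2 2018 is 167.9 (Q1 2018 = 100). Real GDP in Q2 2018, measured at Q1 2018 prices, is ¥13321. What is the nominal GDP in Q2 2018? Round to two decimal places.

Nominal = Real × (Index/100) = 13321 × (167.9/100)
        = 13321 × 1.679 = 22365.9590

22365.96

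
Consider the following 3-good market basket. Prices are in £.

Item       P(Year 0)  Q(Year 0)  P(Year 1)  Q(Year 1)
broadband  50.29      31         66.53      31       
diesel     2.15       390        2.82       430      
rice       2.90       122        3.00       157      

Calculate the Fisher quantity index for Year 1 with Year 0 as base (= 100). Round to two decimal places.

Laspeyres component (base-period weights):
ΣP(Year 0)Q(Year 1) = 50.29×31 + 2.15×430 + 2.90×157 = 1558.99 + 924.5 + 455.3 = 2938.79
ΣP(Year 0)Q(Year 0) = 50.29×31 + 2.15×390 + 2.90×122 = 1558.99 + 838.5 + 353.8 = 2751.29
L = 2938.79 / 2751.29 × 100 = 106.8150
Paasche component (current-period weights):
ΣP(Year 1)Q(Year 1) = 66.53×31 + 2.82×430 + 3.00×157 = 2062.43 + 1212.6 + 471 = 3746.03
ΣP(Year 1)Q(Year 0) = 66.53×31 + 2.82×390 + 3.00×122 = 2062.43 + 1099.8 + 366 = 3528.23
P = 3746.03 / 3528.23 × 100 = 106.1731
Fisher = √(L × P) = √(106.8150 × 106.1731) = 106.4935

106.49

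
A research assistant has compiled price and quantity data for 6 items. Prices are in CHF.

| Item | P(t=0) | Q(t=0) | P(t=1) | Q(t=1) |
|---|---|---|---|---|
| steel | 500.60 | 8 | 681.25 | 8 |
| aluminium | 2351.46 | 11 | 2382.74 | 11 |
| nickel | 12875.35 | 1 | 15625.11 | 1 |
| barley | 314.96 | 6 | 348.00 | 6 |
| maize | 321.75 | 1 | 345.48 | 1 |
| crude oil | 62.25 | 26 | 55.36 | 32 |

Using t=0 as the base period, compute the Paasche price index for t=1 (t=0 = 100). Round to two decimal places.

109.67

Paasche price index uses current-period quantities as weights.
ΣP(t=1)·Q(t=1) = 681.25×8 + 2382.74×11 + 15625.11×1 + 348.00×6 + 345.48×1 + 55.36×32 = 5450 + 26210.14 + 15625.11 + 2088 + 345.48 + 1771.52 = 51490.25
ΣP(t=0)·Q(t=1) = 500.60×8 + 2351.46×11 + 12875.35×1 + 314.96×6 + 321.75×1 + 62.25×32 = 4004.8 + 25866.06 + 12875.35 + 1889.76 + 321.75 + 1992 = 46949.72
Index = 51490.25 / 46949.72 × 100 = 109.6710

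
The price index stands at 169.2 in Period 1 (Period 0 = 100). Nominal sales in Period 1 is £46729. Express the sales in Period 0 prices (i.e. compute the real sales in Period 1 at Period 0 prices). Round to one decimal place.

27617.6

Real = Nominal ÷ (Index/100) = 46729 ÷ (169.2/100)
     = 46729 ÷ 1.692 = 27617.6123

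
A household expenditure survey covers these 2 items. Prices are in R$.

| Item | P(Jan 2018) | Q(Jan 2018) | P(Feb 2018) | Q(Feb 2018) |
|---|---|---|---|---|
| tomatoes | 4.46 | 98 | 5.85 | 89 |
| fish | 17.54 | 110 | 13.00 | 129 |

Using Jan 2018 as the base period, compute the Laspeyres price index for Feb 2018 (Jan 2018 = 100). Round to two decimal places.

Laspeyres price index uses base-period quantities as weights.
ΣP(Feb 2018)·Q(Jan 2018) = 5.85×98 + 13.00×110 = 573.3 + 1430 = 2003.3
ΣP(Jan 2018)·Q(Jan 2018) = 4.46×98 + 17.54×110 = 437.08 + 1929.4 = 2366.48
Index = 2003.3 / 2366.48 × 100 = 84.6532

84.65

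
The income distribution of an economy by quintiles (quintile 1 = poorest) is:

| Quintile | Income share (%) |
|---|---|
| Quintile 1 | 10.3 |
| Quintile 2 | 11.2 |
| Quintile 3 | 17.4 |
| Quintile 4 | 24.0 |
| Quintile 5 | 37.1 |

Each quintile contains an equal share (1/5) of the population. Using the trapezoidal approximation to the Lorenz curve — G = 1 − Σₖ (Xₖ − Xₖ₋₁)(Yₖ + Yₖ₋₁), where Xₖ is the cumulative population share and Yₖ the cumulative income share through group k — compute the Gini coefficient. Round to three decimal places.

0.266

Cumulative income shares Yₖ: 0.1030, 0.2150, 0.3890, 0.6290, 1.0000
Σ (Xₖ−Xₖ₋₁)(Yₖ+Yₖ₋₁) = (1/5)(0.1030+0.0000) + (1/5)(0.2150+0.1030) + (1/5)(0.3890+0.2150) + (1/5)(0.6290+0.3890) + (1/5)(1.0000+0.6290)
  = 0.0206 + 0.0636 + 0.1208 + 0.2036 + 0.3258 = 0.7344
G = 1 − 0.7344 = 0.2656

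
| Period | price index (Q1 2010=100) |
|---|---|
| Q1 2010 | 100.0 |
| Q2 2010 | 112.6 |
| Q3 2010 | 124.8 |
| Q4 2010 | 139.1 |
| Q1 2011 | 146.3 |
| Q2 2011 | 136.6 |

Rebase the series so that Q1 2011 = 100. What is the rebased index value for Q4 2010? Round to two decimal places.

Rebased(Q4 2010) = 139.1 / 146.3 × 100 = 95.0786

95.08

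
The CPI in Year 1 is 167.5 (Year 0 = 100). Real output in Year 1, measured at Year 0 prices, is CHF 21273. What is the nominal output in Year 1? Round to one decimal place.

35632.3

Nominal = Real × (Index/100) = 21273 × (167.5/100)
        = 21273 × 1.675 = 35632.2750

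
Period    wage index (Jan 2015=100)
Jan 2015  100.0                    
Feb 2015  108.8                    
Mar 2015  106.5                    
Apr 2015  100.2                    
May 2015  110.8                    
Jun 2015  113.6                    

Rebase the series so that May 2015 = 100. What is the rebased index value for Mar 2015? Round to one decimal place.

96.1

Rebased(Mar 2015) = 106.5 / 110.8 × 100 = 96.1191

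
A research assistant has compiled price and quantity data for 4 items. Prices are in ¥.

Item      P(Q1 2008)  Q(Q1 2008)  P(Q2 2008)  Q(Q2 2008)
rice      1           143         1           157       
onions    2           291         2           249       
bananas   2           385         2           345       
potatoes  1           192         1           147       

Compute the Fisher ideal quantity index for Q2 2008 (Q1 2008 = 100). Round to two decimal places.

Laspeyres component (base-period weights):
ΣP(Q1 2008)Q(Q2 2008) = 1×157 + 2×249 + 2×345 + 1×147 = 157 + 498 + 690 + 147 = 1492
ΣP(Q1 2008)Q(Q1 2008) = 1×143 + 2×291 + 2×385 + 1×192 = 143 + 582 + 770 + 192 = 1687
L = 1492 / 1687 × 100 = 88.4410
Paasche component (current-period weights):
ΣP(Q2 2008)Q(Q2 2008) = 1×157 + 2×249 + 2×345 + 1×147 = 157 + 498 + 690 + 147 = 1492
ΣP(Q2 2008)Q(Q1 2008) = 1×143 + 2×291 + 2×385 + 1×192 = 143 + 582 + 770 + 192 = 1687
P = 1492 / 1687 × 100 = 88.4410
Fisher = √(L × P) = √(88.4410 × 88.4410) = 88.4410

88.44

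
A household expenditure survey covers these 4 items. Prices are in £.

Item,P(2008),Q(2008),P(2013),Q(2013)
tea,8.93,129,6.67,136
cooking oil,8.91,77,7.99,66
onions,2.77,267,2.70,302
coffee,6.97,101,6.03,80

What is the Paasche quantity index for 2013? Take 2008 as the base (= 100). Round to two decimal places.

Paasche quantity index uses current-period prices as weights.
ΣP(2013)·Q(2013) = 6.67×136 + 7.99×66 + 2.70×302 + 6.03×80 = 907.12 + 527.34 + 815.4 + 482.4 = 2732.26
ΣP(2013)·Q(2008) = 6.67×129 + 7.99×77 + 2.70×267 + 6.03×101 = 860.43 + 615.23 + 720.9 + 609.03 = 2805.59
Index = 2732.26 / 2805.59 × 100 = 97.3863

97.39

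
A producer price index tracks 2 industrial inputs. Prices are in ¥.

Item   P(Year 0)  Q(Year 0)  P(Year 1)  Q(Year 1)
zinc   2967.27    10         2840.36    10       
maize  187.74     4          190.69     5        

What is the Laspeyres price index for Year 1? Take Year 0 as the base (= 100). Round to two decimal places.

95.87

Laspeyres price index uses base-period quantities as weights.
ΣP(Year 1)·Q(Year 0) = 2840.36×10 + 190.69×4 = 28403.6 + 762.76 = 29166.36
ΣP(Year 0)·Q(Year 0) = 2967.27×10 + 187.74×4 = 29672.7 + 750.96 = 30423.66
Index = 29166.36 / 30423.66 × 100 = 95.8674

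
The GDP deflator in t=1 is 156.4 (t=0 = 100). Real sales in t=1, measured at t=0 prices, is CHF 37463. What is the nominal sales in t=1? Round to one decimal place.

Nominal = Real × (Index/100) = 37463 × (156.4/100)
        = 37463 × 1.564 = 58592.1320

58592.1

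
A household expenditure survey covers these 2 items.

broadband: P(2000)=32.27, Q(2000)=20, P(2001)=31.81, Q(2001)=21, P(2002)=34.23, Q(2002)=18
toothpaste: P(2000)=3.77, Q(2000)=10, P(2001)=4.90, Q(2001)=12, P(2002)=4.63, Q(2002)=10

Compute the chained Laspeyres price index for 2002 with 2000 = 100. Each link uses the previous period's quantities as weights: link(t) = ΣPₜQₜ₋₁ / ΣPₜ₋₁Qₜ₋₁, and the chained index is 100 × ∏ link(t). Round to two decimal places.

106.87

Link 2000→2001:
ΣP(2001)Q(2000) = 31.81×20 + 4.90×10 = 636.2 + 49 = 685.2
ΣP(2000)Q(2000) = 32.27×20 + 3.77×10 = 645.4 + 37.7 = 683.1
link = 685.2/683.1 = 1.003074
Link 2001→2002:
ΣP(2002)Q(2001) = 34.23×21 + 4.63×12 = 718.83 + 55.56 = 774.39
ΣP(2001)Q(2001) = 31.81×21 + 4.90×12 = 668.01 + 58.8 = 726.81
link = 774.39/726.81 = 1.065464
Chained index = 100 × 1.003074 × 1.065464 = 106.8740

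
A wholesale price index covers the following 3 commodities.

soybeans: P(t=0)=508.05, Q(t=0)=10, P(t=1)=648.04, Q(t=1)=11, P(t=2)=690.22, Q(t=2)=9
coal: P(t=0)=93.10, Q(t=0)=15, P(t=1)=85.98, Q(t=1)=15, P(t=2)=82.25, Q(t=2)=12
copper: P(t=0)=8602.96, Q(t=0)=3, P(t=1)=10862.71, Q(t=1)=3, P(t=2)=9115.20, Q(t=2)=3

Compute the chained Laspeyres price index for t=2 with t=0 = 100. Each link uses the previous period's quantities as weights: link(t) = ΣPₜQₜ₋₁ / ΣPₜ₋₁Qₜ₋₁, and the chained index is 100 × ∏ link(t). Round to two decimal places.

110.27

Link t=0→t=1:
ΣP(t=1)Q(t=0) = 648.04×10 + 85.98×15 + 10862.71×3 = 6480.4 + 1289.7 + 32588.13 = 40358.23
ΣP(t=0)Q(t=0) = 508.05×10 + 93.10×15 + 8602.96×3 = 5080.5 + 1396.5 + 25808.88 = 32285.88
link = 40358.23/32285.88 = 1.250027
Link t=1→t=2:
ΣP(t=2)Q(t=1) = 690.22×11 + 82.25×15 + 9115.20×3 = 7592.42 + 1233.75 + 27345.6 = 36171.77
ΣP(t=1)Q(t=1) = 648.04×11 + 85.98×15 + 10862.71×3 = 7128.44 + 1289.7 + 32588.13 = 41006.27
link = 36171.77/41006.27 = 0.882103
Chained index = 100 × 1.250027 × 0.882103 = 110.2653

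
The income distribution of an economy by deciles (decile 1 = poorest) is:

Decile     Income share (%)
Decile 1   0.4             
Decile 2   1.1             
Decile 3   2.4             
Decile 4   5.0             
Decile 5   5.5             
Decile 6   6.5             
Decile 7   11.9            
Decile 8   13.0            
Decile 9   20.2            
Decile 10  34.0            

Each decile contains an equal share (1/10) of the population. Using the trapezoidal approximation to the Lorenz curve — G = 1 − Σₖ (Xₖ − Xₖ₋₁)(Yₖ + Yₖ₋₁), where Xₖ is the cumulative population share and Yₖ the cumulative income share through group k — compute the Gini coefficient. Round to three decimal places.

0.511

Cumulative income shares Yₖ: 0.0040, 0.0150, 0.0390, 0.0890, 0.1440, 0.2090, 0.3280, 0.4580, 0.6600, 1.0000
Σ (Xₖ−Xₖ₋₁)(Yₖ+Yₖ₋₁) = (1/10)(0.0040+0.0000) + (1/10)(0.0150+0.0040) + (1/10)(0.0390+0.0150) + (1/10)(0.0890+0.0390) + (1/10)(0.1440+0.0890) + (1/10)(0.2090+0.1440) + (1/10)(0.3280+0.2090) + (1/10)(0.4580+0.3280) + (1/10)(0.6600+0.4580) + (1/10)(1.0000+0.6600)
  = 0.0004 + 0.0019 + 0.0054 + 0.0128 + 0.0233 + 0.0353 + 0.0537 + 0.0786 + 0.1118 + 0.1660 = 0.4892
G = 1 − 0.4892 = 0.5108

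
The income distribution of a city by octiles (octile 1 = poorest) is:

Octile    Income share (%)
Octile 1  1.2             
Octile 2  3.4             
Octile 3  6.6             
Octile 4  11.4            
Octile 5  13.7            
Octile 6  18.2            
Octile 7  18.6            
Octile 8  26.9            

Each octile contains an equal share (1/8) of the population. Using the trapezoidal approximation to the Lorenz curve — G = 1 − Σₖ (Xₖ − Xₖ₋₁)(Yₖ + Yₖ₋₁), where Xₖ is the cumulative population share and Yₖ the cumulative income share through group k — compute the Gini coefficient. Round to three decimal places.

0.366

Cumulative income shares Yₖ: 0.0120, 0.0460, 0.1120, 0.2260, 0.3630, 0.5450, 0.7310, 1.0000
Σ (Xₖ−Xₖ₋₁)(Yₖ+Yₖ₋₁) = (1/8)(0.0120+0.0000) + (1/8)(0.0460+0.0120) + (1/8)(0.1120+0.0460) + (1/8)(0.2260+0.1120) + (1/8)(0.3630+0.2260) + (1/8)(0.5450+0.3630) + (1/8)(0.7310+0.5450) + (1/8)(1.0000+0.7310)
  = 0.0015 + 0.0072 + 0.0198 + 0.0423 + 0.0736 + 0.1135 + 0.1595 + 0.2164 = 0.6337
G = 1 − 0.6337 = 0.3663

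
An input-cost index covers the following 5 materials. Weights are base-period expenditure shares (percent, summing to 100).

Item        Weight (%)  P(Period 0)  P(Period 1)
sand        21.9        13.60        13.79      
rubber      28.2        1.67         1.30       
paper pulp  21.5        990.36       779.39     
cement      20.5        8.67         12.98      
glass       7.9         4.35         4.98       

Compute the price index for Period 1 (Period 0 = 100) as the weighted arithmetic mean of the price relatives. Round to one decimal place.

sand: 21.9 × (13.79/13.60) = 21.9 × 1.013971 = 22.2060
rubber: 28.2 × (1.30/1.67) = 28.2 × 0.778443 = 21.9521
paper pulp: 21.5 × (779.39/990.36) = 21.5 × 0.786976 = 16.9200
cement: 20.5 × (12.98/8.67) = 20.5 × 1.497116 = 30.6909
glass: 7.9 × (4.98/4.35) = 7.9 × 1.144828 = 9.0441
Index = Σ wᵢ·(p₁ᵢ/p₀ᵢ) = 22.2060 + 21.9521 + 16.9200 + 30.6909 + 9.0441 = 100.8131

100.8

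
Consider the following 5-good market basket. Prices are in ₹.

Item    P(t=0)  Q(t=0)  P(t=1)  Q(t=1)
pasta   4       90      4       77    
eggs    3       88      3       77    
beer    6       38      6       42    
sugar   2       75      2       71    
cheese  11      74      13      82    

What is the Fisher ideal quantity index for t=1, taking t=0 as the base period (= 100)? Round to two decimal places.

Laspeyres component (base-period weights):
ΣP(t=0)Q(t=1) = 4×77 + 3×77 + 6×42 + 2×71 + 11×82 = 308 + 231 + 252 + 142 + 902 = 1835
ΣP(t=0)Q(t=0) = 4×90 + 3×88 + 6×38 + 2×75 + 11×74 = 360 + 264 + 228 + 150 + 814 = 1816
L = 1835 / 1816 × 100 = 101.0463
Paasche component (current-period weights):
ΣP(t=1)Q(t=1) = 4×77 + 3×77 + 6×42 + 2×71 + 13×82 = 308 + 231 + 252 + 142 + 1066 = 1999
ΣP(t=1)Q(t=0) = 4×90 + 3×88 + 6×38 + 2×75 + 13×74 = 360 + 264 + 228 + 150 + 962 = 1964
P = 1999 / 1964 × 100 = 101.7821
Fisher = √(L × P) = √(101.0463 × 101.7821) = 101.4135

101.41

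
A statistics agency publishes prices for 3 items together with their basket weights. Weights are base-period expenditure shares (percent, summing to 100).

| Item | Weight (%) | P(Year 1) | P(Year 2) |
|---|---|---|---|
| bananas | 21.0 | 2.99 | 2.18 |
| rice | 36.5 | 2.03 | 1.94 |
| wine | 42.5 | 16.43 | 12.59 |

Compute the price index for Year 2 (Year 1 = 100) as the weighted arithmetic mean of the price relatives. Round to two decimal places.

bananas: 21.0 × (2.18/2.99) = 21.0 × 0.729097 = 15.3110
rice: 36.5 × (1.94/2.03) = 36.5 × 0.955665 = 34.8818
wine: 42.5 × (12.59/16.43) = 42.5 × 0.766281 = 32.5670
Index = Σ wᵢ·(p₁ᵢ/p₀ᵢ) = 15.3110 + 34.8818 + 32.5670 = 82.7598

82.76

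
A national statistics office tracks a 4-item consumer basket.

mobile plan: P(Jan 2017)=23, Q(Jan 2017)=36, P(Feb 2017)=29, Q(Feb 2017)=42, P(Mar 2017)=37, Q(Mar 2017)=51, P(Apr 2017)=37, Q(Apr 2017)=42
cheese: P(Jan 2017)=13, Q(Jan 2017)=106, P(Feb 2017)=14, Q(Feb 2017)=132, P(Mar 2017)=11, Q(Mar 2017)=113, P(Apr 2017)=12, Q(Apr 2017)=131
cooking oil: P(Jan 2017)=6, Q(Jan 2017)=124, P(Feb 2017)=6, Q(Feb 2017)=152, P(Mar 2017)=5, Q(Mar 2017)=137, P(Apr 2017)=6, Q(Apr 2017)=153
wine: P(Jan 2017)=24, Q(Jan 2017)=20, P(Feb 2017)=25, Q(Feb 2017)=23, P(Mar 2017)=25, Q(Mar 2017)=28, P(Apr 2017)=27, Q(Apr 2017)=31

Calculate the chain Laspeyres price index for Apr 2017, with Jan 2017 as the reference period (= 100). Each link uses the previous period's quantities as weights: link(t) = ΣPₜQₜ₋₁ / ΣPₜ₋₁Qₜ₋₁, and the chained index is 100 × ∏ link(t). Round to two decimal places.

Link Jan 2017→Feb 2017:
ΣP(Feb 2017)Q(Jan 2017) = 29×36 + 14×106 + 6×124 + 25×20 = 1044 + 1484 + 744 + 500 = 3772
ΣP(Jan 2017)Q(Jan 2017) = 23×36 + 13×106 + 6×124 + 24×20 = 828 + 1378 + 744 + 480 = 3430
link = 3772/3430 = 1.099708
Link Feb 2017→Mar 2017:
ΣP(Mar 2017)Q(Feb 2017) = 37×42 + 11×132 + 5×152 + 25×23 = 1554 + 1452 + 760 + 575 = 4341
ΣP(Feb 2017)Q(Feb 2017) = 29×42 + 14×132 + 6×152 + 25×23 = 1218 + 1848 + 912 + 575 = 4553
link = 4341/4553 = 0.953437
Link Mar 2017→Apr 2017:
ΣP(Apr 2017)Q(Mar 2017) = 37×51 + 12×113 + 6×137 + 27×28 = 1887 + 1356 + 822 + 756 = 4821
ΣP(Mar 2017)Q(Mar 2017) = 37×51 + 11×113 + 5×137 + 25×28 = 1887 + 1243 + 685 + 700 = 4515
link = 4821/4515 = 1.067774
Chained index = 100 × 1.099708 × 0.953437 × 1.067774 = 111.9564

111.96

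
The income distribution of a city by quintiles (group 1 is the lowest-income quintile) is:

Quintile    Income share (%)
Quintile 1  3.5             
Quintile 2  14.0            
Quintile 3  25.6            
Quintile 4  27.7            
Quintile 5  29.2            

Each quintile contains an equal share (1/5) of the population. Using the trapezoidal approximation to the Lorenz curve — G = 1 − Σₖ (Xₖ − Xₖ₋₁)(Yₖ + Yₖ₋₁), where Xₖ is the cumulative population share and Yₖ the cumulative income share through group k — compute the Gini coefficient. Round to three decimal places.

0.260

Cumulative income shares Yₖ: 0.0350, 0.1750, 0.4310, 0.7080, 1.0000
Σ (Xₖ−Xₖ₋₁)(Yₖ+Yₖ₋₁) = (1/5)(0.0350+0.0000) + (1/5)(0.1750+0.0350) + (1/5)(0.4310+0.1750) + (1/5)(0.7080+0.4310) + (1/5)(1.0000+0.7080)
  = 0.0070 + 0.0420 + 0.1212 + 0.2278 + 0.3416 = 0.7396
G = 1 − 0.7396 = 0.2604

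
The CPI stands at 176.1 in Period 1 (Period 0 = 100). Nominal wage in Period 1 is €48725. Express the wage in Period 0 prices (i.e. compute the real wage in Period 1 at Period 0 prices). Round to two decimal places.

27668.94

Real = Nominal ÷ (Index/100) = 48725 ÷ (176.1/100)
     = 48725 ÷ 1.761 = 27668.9381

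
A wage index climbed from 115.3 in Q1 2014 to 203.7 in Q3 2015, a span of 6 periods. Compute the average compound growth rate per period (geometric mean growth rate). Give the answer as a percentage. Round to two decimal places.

Growth factor = (203.7/115.3)^(1/6) = (1.766696)^(1/6) = 1.099496
Growth rate = 1.099496 − 1 = 0.099496 = 9.9496%

9.95%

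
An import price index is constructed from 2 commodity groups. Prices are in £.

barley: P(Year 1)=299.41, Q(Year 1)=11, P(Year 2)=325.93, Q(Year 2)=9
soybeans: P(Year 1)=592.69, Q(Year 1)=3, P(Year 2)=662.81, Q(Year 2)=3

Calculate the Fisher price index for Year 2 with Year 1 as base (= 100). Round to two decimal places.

109.97

Laspeyres component (base-period weights):
ΣP(Year 2)Q(Year 1) = 325.93×11 + 662.81×3 = 3585.23 + 1988.43 = 5573.66
ΣP(Year 1)Q(Year 1) = 299.41×11 + 592.69×3 = 3293.51 + 1778.07 = 5071.58
L = 5573.66 / 5071.58 × 100 = 109.8999
Paasche component (current-period weights):
ΣP(Year 2)Q(Year 2) = 325.93×9 + 662.81×3 = 2933.37 + 1988.43 = 4921.8
ΣP(Year 1)Q(Year 2) = 299.41×9 + 592.69×3 = 2694.69 + 1778.07 = 4472.76
P = 4921.8 / 4472.76 × 100 = 110.0394
Fisher = √(L × P) = √(109.8999 × 110.0394) = 109.9696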